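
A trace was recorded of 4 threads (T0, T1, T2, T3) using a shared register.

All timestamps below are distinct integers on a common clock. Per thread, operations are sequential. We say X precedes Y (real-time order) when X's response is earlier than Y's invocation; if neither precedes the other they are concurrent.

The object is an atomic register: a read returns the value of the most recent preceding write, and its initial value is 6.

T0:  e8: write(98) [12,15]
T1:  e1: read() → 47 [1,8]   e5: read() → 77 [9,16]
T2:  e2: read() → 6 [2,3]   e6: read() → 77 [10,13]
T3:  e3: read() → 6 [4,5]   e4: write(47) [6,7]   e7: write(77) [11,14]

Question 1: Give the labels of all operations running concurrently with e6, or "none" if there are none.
e5, e7, e8

concurrent with e6 ([10,13]): every op whose interval crosses 10..13
e1 [1,8]: before
e2 [2,3]: before
e3 [4,5]: before
e4 [6,7]: before
e5 [9,16]: concurrent
e7 [11,14]: concurrent
e8 [12,15]: concurrent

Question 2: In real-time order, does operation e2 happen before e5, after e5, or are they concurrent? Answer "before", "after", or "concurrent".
before

e2 spans [2,3], e5 spans [9,16]
resp(e2)=3 < inv(e5)=9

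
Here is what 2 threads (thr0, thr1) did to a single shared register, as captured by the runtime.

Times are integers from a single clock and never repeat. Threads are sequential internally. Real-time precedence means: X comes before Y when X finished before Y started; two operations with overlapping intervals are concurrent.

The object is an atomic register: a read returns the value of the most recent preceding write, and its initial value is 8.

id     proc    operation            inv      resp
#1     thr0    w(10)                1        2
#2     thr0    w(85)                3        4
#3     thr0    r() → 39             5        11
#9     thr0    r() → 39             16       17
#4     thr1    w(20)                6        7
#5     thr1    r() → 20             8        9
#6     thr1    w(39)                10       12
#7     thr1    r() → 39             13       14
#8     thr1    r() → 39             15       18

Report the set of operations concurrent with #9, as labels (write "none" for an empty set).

#8

#9 spans [16,17]; an op avoiding the whole window 16..17 is ordered, any other is concurrent
#1 [1,2]: before
#2 [3,4]: before
#3 [5,11]: before
#4 [6,7]: before
#5 [8,9]: before
#6 [10,12]: before
#7 [13,14]: before
#8 [15,18]: concurrent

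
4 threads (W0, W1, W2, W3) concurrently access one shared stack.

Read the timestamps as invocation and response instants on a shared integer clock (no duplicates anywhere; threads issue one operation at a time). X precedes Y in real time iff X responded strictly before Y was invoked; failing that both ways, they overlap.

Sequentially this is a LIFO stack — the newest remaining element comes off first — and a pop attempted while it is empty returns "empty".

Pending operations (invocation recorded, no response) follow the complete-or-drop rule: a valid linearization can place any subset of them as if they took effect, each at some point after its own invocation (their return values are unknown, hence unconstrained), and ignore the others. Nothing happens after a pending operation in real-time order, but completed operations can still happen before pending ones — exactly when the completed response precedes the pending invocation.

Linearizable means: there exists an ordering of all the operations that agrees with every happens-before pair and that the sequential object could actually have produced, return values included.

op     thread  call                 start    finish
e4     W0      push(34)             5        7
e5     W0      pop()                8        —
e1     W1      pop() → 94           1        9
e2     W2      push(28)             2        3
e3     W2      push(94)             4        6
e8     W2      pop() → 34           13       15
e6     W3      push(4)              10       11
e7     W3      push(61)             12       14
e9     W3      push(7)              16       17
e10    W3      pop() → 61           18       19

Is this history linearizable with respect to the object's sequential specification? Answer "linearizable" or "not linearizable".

not linearizable

cut after 18 events: linearizable; cut after 19 events (e10 responds, time 19): not linearizable
all 16 real-time-respecting orders fail — 9 completed stack operations, no legal replay
include/drop combinations of the 1 pending operation (e5) were all tried; none helps
for example e1, e2, e3, e4, e6, e7, e8, e9, e10 (pending dropped) fails at step 1: e1 pop() → 94 is not legal there
for example e1, e2, e3, e4, e6, e8, e7, e9, e10 (pending dropped) fails at step 1: e1 pop() → 94 is not legal there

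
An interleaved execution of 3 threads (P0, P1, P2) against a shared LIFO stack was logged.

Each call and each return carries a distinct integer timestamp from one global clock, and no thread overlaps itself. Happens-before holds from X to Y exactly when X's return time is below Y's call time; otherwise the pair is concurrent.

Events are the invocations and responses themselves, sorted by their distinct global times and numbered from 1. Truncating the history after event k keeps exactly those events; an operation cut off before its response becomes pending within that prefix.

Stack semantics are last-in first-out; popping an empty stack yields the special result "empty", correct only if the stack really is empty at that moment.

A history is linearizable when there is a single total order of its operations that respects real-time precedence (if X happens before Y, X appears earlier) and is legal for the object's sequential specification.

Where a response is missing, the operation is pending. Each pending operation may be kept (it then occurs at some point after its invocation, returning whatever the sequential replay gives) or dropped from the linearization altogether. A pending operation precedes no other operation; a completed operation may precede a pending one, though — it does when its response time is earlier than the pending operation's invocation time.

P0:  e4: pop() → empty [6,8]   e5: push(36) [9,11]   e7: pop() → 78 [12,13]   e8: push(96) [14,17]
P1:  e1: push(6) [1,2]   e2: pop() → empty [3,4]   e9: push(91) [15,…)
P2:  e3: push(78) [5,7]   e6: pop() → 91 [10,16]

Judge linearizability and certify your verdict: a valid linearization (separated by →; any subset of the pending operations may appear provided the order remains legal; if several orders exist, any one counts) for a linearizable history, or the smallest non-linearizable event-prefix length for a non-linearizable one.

not linearizable — minimal violating prefix: 4 events

through event 3 a valid linearization exists; event 4 (e2 responding at time 4) ends that
exhaustive check: the 2 completed LIFO stack ops admit one real-time order; illegal
e.g. e1, e2: illegal at step 2, since e2 pop() → empty cannot apply there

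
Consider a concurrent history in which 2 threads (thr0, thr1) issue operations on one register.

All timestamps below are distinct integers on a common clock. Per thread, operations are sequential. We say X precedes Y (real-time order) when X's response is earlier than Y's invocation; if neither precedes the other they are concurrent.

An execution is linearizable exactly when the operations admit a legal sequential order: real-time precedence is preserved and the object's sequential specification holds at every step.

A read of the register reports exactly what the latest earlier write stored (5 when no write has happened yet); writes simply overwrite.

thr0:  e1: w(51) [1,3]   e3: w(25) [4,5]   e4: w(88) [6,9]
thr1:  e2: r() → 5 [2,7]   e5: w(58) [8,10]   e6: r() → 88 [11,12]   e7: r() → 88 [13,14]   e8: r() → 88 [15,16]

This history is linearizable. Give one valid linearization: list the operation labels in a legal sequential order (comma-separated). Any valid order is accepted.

e2, e1, e3, e5, e4, e6, e7, e8

after step 1 (e2 r() → 5): value 5
after step 2 (e1 w(51)): value 51
after step 3 (e3 w(25)): value 25
after step 4 (e5 w(58)): value 58
after step 5 (e4 w(88)): value 88
after step 6 (e6 r() → 88): value 88
after step 7 (e7 r() → 88): value 88
after step 8 (e8 r() → 88): value 88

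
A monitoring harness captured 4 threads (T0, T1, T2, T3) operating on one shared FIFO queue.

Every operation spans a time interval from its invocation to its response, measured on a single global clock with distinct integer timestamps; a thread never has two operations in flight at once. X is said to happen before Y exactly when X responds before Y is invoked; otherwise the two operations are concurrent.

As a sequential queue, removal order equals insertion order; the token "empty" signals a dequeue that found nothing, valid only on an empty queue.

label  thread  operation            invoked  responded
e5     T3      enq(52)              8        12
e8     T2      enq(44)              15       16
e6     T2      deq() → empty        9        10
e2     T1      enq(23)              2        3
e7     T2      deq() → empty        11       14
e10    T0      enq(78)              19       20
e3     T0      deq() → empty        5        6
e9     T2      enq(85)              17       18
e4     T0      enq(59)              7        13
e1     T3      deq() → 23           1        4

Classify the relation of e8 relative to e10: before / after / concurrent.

e8 spans [15,16], e10 spans [19,20]
resp(e8)=16 < inv(e10)=19

before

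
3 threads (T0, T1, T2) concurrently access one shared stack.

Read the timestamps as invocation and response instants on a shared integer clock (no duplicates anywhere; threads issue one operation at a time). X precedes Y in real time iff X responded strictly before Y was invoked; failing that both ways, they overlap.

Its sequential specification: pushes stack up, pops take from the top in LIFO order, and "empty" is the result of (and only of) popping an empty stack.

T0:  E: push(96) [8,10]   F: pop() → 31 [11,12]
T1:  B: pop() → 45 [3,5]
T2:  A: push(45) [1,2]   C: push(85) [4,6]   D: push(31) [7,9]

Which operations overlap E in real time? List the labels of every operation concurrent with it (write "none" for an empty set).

overlap test against E [8,10]: concurrent iff the interval meets 8..10
A [1,2]: before
B [3,5]: before
C [4,6]: before
D [7,9]: concurrent
F [11,12]: after

D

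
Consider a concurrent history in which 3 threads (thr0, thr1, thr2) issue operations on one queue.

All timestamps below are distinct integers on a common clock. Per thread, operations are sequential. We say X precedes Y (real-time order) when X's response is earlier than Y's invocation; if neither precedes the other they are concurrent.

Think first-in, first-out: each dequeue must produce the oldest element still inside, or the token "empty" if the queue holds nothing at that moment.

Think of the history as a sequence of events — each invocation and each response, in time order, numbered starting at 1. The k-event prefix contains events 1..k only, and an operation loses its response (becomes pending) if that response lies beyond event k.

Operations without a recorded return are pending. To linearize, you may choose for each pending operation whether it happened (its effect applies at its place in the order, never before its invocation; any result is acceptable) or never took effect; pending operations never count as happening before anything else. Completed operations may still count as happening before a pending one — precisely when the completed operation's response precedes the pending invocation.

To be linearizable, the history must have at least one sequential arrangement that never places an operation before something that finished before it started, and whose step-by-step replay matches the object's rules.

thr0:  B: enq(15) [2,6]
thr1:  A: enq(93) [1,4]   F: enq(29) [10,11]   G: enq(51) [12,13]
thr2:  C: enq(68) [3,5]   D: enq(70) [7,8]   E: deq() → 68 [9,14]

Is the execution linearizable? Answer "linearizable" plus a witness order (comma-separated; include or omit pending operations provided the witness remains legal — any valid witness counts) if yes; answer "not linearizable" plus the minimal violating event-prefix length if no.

linearizable — witness: C, A, B, D, E, F, G

step 1: C enq(68) — queue <68>
step 2: A enq(93) — queue <68,93>
step 3: B enq(15) — queue <68,93,15>
step 4: D enq(70) — queue <68,93,15,70>
step 5: E deq() → 68 — queue <93,15,70>
step 6: F enq(29) — queue <93,15,70,29>
step 7: G enq(51) — queue <93,15,70,29,51>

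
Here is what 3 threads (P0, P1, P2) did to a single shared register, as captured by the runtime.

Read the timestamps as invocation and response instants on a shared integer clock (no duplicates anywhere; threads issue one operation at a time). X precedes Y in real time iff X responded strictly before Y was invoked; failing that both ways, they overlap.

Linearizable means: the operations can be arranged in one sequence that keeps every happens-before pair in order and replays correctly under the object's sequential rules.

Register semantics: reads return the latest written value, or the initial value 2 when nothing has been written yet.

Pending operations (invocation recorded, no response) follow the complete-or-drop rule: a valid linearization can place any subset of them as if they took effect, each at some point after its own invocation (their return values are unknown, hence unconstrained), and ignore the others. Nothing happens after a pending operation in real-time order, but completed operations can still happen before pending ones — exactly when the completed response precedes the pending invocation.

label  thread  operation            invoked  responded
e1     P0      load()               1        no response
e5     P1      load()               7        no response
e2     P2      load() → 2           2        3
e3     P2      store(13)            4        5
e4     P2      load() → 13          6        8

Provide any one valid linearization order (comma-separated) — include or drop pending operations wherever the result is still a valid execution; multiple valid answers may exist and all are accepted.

after step 1 (e1 load() (pending, included)): value 2
after step 2 (e2 load() → 2): value 2
after step 3 (e3 store(13)): value 13
after step 4 (e4 load() → 13): value 13

e1, e2, e3, e4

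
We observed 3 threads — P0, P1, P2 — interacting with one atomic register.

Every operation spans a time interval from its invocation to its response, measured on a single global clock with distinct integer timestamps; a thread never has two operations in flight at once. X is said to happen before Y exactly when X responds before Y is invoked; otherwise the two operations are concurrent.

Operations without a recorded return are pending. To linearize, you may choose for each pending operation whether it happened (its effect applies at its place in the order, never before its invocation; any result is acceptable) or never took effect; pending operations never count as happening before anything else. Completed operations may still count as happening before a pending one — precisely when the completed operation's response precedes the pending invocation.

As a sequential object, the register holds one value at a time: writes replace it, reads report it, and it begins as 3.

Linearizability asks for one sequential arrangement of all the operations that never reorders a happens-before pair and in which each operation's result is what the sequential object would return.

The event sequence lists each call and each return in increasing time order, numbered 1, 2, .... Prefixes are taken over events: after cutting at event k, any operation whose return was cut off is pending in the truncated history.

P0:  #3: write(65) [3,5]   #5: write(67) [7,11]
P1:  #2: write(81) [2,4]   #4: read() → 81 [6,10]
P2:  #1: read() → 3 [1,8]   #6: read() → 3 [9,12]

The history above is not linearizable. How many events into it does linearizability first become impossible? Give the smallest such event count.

12

events 1..11 are still linearizable — one witness is #1, #3, #2, #4, #5:
after step 1 (#1 read() → 3): value 3
after step 2 (#3 write(65)): value 65
after step 3 (#2 write(81)): value 81
after step 4 (#4 read() → 81): value 81
after step 5 (#5 write(67)): value 67
once event 12 joins (#6's response, time 12), exhaustive search finds no witness
e.g. #1, #2, #3, #4, #5, #6: illegal at step 4, since #4 read() → 81 cannot apply there
e.g. #1, #2, #3, #4, #6, #5: illegal at step 4, since #4 read() → 81 cannot apply there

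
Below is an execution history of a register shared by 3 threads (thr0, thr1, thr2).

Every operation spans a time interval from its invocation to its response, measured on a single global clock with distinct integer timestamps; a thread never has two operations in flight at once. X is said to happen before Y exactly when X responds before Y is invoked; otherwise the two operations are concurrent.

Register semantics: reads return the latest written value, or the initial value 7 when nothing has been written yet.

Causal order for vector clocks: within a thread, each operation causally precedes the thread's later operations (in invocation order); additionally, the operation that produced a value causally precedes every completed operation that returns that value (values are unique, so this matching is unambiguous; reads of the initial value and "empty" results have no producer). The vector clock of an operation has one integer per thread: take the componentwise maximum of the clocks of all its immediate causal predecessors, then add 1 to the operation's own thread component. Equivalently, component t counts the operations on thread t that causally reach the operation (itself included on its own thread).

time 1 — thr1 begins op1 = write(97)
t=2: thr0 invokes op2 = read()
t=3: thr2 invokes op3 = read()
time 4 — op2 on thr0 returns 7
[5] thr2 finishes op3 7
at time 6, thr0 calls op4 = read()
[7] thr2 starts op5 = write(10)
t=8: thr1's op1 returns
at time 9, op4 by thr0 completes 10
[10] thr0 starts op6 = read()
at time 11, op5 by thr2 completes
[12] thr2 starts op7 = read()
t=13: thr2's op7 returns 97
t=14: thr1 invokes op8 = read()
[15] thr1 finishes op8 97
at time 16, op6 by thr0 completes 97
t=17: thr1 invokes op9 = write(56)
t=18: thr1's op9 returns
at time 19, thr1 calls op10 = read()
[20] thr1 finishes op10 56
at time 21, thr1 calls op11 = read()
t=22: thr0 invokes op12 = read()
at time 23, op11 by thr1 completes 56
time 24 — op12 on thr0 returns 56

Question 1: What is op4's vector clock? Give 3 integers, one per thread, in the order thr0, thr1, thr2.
(2, 0, 2)

op3 (invocation 3): nothing precedes it; thr2's component alone gives (0, 0, 1)
op1 (invocation 1): nothing precedes it; thr1's component alone gives (0, 1, 0)
op2 (invocation 2): nothing precedes it; thr0's component alone gives (1, 0, 0)
op5 (invocation 7): componentwise max over VC(op3)=(0, 0, 1), +1 at thr2, giving (0, 0, 2)
op8 (invocation 14): componentwise max over VC(op1)=(0, 1, 0), +1 at thr1, giving (0, 2, 0)
op9 (invocation 17): componentwise max over VC(op8)=(0, 2, 0), +1 at thr1, giving (0, 3, 0)
op7 (invocation 12): componentwise max over VC(op1)=(0, 1, 0), VC(op5)=(0, 0, 2), +1 at thr2, giving (0, 1, 3)
op10 (invocation 19): componentwise max over VC(op9)=(0, 3, 0), +1 at thr1, giving (0, 4, 0)
op4 (invocation 6): componentwise max over VC(op2)=(1, 0, 0), VC(op5)=(0, 0, 2), +1 at thr0, giving (2, 0, 2)
op11 (invocation 21): componentwise max over VC(op9)=(0, 3, 0), VC(op10)=(0, 4, 0), +1 at thr1, giving (0, 5, 0)
op6 (invocation 10): componentwise max over VC(op1)=(0, 1, 0), VC(op4)=(2, 0, 2), +1 at thr0, giving (3, 1, 2)
op12 (invocation 22): componentwise max over VC(op6)=(3, 1, 2), VC(op9)=(0, 3, 0), +1 at thr0, giving (4, 3, 2)
target: VC(op4) = (2, 0, 2)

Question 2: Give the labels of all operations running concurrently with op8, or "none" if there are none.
op6

op8 spans [14,15]: anything still running between times 14 and 15 counts as concurrent
op1 [1,8]: before
op2 [2,4]: before
op3 [3,5]: before
op4 [6,9]: before
op5 [7,11]: before
op6 [10,16]: concurrent
op7 [12,13]: before
op9 [17,18]: after
op10 [19,20]: after
op11 [21,23]: after
op12 [22,24]: after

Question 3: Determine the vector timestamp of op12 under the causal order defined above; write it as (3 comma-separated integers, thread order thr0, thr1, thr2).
(4, 3, 2)

op3, invoked 3, has no incoming edges; only thr2's bump applies → (0, 0, 1)
op1, invoked 1, has no incoming edges; only thr1's bump applies → (0, 1, 0)
op2, invoked 2, has no incoming edges; only thr0's bump applies → (1, 0, 0)
from VC(op3)=(0, 0, 1), op5 (invoked 7) maxes components and bumps thr2 → (0, 0, 2)
from VC(op1)=(0, 1, 0), op8 (invoked 14) maxes components and bumps thr1 → (0, 2, 0)
from VC(op8)=(0, 2, 0), op9 (invoked 17) maxes components and bumps thr1 → (0, 3, 0)
from VC(op1)=(0, 1, 0), VC(op5)=(0, 0, 2), op7 (invoked 12) maxes components and bumps thr2 → (0, 1, 3)
from VC(op9)=(0, 3, 0), op10 (invoked 19) maxes components and bumps thr1 → (0, 4, 0)
from VC(op2)=(1, 0, 0), VC(op5)=(0, 0, 2), op4 (invoked 6) maxes components and bumps thr0 → (2, 0, 2)
from VC(op9)=(0, 3, 0), VC(op10)=(0, 4, 0), op11 (invoked 21) maxes components and bumps thr1 → (0, 5, 0)
from VC(op1)=(0, 1, 0), VC(op4)=(2, 0, 2), op6 (invoked 10) maxes components and bumps thr0 → (3, 1, 2)
from VC(op6)=(3, 1, 2), VC(op9)=(0, 3, 0), op12 (invoked 22) maxes components and bumps thr0 → (4, 3, 2)
target: VC(op12) = (4, 3, 2)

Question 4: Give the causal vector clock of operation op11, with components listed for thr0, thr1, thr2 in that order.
(0, 5, 0)

no predecessors for op3 (invoked 3): thr2 increments from zero → (0, 0, 1)
no predecessors for op1 (invoked 1): thr1 increments from zero → (0, 1, 0)
no predecessors for op2 (invoked 2): thr0 increments from zero → (1, 0, 0)
op5, invoked 7, takes VC(op3)=(0, 0, 1) under max, adds 1 for thr2 → (0, 0, 2)
op8, invoked 14, takes VC(op1)=(0, 1, 0) under max, adds 1 for thr1 → (0, 2, 0)
op9, invoked 17, takes VC(op8)=(0, 2, 0) under max, adds 1 for thr1 → (0, 3, 0)
op7, invoked 12, takes VC(op1)=(0, 1, 0), VC(op5)=(0, 0, 2) under max, adds 1 for thr2 → (0, 1, 3)
op10, invoked 19, takes VC(op9)=(0, 3, 0) under max, adds 1 for thr1 → (0, 4, 0)
op4, invoked 6, takes VC(op2)=(1, 0, 0), VC(op5)=(0, 0, 2) under max, adds 1 for thr0 → (2, 0, 2)
op11, invoked 21, takes VC(op9)=(0, 3, 0), VC(op10)=(0, 4, 0) under max, adds 1 for thr1 → (0, 5, 0)
op6, invoked 10, takes VC(op1)=(0, 1, 0), VC(op4)=(2, 0, 2) under max, adds 1 for thr0 → (3, 1, 2)
op12, invoked 22, takes VC(op6)=(3, 1, 2), VC(op9)=(0, 3, 0) under max, adds 1 for thr0 → (4, 3, 2)
target: VC(op11) = (0, 5, 0)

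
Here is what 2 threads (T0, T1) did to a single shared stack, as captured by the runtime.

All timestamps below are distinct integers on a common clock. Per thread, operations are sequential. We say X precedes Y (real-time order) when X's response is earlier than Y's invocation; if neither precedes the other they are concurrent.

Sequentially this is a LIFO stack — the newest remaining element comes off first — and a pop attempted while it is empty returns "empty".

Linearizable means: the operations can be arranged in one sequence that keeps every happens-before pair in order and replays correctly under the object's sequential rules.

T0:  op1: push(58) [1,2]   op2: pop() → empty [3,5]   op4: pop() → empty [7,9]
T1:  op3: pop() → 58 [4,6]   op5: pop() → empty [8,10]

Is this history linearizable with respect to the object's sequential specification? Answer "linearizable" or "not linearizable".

linearizable

one valid linearization: op1, op3, op2, op4, op5
1. op1 push(58), leaving stack <58>
2. op3 pop() → 58, leaving stack <>
3. op2 pop() → empty, leaving stack <>
4. op4 pop() → empty, leaving stack <>
5. op5 pop() → empty, leaving stack <>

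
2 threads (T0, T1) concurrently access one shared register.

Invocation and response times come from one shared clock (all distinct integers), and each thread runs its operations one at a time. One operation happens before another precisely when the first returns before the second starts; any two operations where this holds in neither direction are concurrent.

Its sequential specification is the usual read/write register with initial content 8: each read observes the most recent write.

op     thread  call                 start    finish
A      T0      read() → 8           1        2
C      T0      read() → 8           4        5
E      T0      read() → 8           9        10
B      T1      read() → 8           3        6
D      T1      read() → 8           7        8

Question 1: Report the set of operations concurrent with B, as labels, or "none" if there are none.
concurrent with B ([3,6]): every op whose interval crosses 3..6
A [1,2]: before
C [4,5]: concurrent
D [7,8]: after
E [9,10]: after

C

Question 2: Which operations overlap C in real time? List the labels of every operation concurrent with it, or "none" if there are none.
overlap test against C [4,5]: concurrent iff the interval meets 4..5
A [1,2]: before
B [3,6]: concurrent
D [7,8]: after
E [9,10]: after

B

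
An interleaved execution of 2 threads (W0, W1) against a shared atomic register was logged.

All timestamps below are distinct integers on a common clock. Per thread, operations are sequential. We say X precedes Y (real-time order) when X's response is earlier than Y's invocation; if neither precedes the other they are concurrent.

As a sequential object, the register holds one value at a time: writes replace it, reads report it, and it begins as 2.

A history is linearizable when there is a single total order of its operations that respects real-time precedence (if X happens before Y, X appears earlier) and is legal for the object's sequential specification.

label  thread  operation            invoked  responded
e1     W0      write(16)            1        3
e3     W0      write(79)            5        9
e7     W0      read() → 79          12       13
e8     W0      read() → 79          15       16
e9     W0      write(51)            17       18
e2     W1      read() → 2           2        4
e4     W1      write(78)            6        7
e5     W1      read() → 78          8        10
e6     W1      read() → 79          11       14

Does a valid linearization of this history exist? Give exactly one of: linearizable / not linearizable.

one valid linearization: e2, e1, e4, e5, e3, e6, e7, e8, e9
1. e2 read() → 2, leaving value 2
2. e1 write(16), leaving value 16
3. e4 write(78), leaving value 78
4. e5 read() → 78, leaving value 78
5. e3 write(79), leaving value 79
6. e6 read() → 79, leaving value 79
7. e7 read() → 79, leaving value 79
8. e8 read() → 79, leaving value 79
9. e9 write(51), leaving value 51

linearizable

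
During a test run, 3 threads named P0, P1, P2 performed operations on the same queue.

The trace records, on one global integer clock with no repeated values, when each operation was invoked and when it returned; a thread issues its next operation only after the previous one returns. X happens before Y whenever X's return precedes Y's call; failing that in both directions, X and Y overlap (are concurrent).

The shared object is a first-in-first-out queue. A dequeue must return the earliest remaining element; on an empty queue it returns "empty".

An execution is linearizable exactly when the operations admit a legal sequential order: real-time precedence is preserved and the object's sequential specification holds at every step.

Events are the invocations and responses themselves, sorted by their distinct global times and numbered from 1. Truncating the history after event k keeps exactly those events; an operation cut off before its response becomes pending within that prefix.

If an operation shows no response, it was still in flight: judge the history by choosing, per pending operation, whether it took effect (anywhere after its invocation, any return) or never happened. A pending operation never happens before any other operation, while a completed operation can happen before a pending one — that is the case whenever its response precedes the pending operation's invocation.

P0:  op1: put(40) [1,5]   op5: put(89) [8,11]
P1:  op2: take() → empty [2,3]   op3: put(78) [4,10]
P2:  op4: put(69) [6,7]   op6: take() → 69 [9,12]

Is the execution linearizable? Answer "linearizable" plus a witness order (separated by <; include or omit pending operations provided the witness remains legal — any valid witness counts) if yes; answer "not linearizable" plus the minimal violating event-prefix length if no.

not linearizable — minimal violating prefix: 12 events

prefix check: 1..11 passes, 1..12 fails once op6's time-12 response joins
the 6 completed operations admit 18 real-time orders; each fails the queue replay
sample order op1, op2, op3, op4, op5, op6 stalls at step 2 — op2 take() → empty has no legal effect
sample order op1, op2, op3, op4, op6, op5 stalls at step 2 — op2 take() → empty has no legal effect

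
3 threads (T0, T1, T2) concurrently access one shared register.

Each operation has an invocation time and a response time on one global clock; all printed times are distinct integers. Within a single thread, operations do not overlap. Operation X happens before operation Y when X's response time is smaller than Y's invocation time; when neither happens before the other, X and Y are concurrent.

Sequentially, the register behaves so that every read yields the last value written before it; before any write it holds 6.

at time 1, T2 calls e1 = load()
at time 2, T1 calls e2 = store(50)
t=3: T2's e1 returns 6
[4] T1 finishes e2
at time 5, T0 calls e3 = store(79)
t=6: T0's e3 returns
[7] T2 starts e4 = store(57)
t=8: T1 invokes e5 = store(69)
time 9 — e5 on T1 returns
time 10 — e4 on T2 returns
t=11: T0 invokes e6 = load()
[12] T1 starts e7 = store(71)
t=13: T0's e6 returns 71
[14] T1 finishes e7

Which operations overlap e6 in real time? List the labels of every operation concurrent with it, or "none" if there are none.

e6 spans [11,13]: anything still running between times 11 and 13 counts as concurrent
e1 [1,3]: before
e2 [2,4]: before
e3 [5,6]: before
e4 [7,10]: before
e5 [8,9]: before
e7 [12,14]: concurrent

e7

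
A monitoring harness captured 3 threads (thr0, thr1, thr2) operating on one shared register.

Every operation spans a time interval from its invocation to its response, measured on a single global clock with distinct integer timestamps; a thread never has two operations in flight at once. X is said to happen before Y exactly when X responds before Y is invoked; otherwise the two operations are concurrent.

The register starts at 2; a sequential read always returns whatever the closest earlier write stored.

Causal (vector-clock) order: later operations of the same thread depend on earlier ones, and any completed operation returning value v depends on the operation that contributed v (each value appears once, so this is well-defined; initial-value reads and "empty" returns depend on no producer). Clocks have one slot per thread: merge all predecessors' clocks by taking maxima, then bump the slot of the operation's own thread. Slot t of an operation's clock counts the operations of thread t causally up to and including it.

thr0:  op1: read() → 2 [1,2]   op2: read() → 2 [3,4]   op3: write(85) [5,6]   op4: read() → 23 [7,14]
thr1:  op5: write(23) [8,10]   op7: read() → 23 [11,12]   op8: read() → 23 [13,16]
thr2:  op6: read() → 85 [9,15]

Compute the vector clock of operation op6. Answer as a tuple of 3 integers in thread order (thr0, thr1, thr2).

(3, 0, 1)

op5 (invocation 8): nothing precedes it; thr1's component alone gives (0, 1, 0)
op1 (invocation 1): nothing precedes it; thr0's component alone gives (1, 0, 0)
op7 (invocation 11): componentwise max over VC(op5)=(0, 1, 0), +1 at thr1, giving (0, 2, 0)
op2 (invocation 3): componentwise max over VC(op1)=(1, 0, 0), +1 at thr0, giving (2, 0, 0)
op8 (invocation 13): componentwise max over VC(op5)=(0, 1, 0), VC(op7)=(0, 2, 0), +1 at thr1, giving (0, 3, 0)
op3 (invocation 5): componentwise max over VC(op2)=(2, 0, 0), +1 at thr0, giving (3, 0, 0)
op6 (invocation 9): componentwise max over VC(op3)=(3, 0, 0), +1 at thr2, giving (3, 0, 1)
op4 (invocation 7): componentwise max over VC(op3)=(3, 0, 0), VC(op5)=(0, 1, 0), +1 at thr0, giving (4, 1, 0)
target: VC(op6) = (3, 0, 1)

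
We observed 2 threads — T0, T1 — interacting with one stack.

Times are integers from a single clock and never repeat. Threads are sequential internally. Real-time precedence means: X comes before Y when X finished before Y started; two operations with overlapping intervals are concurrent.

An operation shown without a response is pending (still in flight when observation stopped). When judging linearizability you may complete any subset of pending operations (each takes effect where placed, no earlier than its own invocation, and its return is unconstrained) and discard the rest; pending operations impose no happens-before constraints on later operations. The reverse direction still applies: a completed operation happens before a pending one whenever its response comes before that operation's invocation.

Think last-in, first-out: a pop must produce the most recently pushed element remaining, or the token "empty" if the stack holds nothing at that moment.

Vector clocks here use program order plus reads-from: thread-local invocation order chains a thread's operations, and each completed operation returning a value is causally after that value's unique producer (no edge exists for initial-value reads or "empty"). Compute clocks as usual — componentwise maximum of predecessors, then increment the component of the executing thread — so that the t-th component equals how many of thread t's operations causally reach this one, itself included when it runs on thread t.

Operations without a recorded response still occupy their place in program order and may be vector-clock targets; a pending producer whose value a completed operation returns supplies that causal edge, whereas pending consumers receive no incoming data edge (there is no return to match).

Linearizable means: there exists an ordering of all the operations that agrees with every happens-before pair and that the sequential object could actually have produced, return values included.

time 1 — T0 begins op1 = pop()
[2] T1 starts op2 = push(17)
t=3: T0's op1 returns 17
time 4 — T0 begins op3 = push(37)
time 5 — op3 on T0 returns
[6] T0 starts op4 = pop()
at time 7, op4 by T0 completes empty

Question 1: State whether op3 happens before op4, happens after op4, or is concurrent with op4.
Answer: before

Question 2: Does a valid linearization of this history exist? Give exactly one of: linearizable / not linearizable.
not linearizable

through event 6 a valid linearization exists; event 7 (op4 responding at time 7) ends that
one real-time candidate order over the 3 completed operations — the stack replay rejects it
no escape via the 1 pending operation (op2): every completion choice fails
for example op1, op3, op4 (pending dropped) fails at step 1: op1 pop() → 17 is not legal there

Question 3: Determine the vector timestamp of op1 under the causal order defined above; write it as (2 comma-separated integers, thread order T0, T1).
Answer: (1, 1)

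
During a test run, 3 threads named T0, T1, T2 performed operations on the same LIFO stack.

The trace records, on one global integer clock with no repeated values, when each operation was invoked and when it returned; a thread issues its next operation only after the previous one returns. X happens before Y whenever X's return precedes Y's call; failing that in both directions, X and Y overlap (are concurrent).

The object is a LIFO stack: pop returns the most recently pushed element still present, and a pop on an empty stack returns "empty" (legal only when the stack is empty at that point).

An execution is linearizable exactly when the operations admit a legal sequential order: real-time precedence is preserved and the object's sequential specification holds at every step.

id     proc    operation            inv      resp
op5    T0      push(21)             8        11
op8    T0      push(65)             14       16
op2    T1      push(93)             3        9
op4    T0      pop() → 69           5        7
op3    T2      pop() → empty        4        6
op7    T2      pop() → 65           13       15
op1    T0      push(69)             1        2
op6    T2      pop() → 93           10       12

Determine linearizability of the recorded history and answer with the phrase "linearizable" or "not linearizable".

linearizable

a witness: op1, op4, op3, op2, op6, op5, op8, op7
1. op1 push(69), leaving stack <69>
2. op4 pop() → 69, leaving stack <>
3. op3 pop() → empty, leaving stack <>
4. op2 push(93), leaving stack <93>
5. op6 pop() → 93, leaving stack <>
6. op5 push(21), leaving stack <21>
7. op8 push(65), leaving stack <21,65>
8. op7 pop() → 65, leaving stack <21>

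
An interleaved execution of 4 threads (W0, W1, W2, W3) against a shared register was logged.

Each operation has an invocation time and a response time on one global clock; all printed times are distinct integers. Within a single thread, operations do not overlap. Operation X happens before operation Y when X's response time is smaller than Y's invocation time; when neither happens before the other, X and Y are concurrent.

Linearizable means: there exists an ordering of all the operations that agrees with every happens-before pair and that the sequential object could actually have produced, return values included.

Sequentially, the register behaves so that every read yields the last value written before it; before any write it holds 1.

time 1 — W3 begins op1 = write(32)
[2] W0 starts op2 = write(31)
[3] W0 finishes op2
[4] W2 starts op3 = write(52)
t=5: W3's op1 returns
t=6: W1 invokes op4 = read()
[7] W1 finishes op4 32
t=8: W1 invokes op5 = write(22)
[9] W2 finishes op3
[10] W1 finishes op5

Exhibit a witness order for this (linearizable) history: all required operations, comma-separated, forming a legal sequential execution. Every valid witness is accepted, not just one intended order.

step 1: op2 write(31) — value 31
step 2: op1 write(32) — value 32
step 3: op4 read() → 32 — value 32
step 4: op3 write(52) — value 52
step 5: op5 write(22) — value 22

op2, op1, op4, op3, op5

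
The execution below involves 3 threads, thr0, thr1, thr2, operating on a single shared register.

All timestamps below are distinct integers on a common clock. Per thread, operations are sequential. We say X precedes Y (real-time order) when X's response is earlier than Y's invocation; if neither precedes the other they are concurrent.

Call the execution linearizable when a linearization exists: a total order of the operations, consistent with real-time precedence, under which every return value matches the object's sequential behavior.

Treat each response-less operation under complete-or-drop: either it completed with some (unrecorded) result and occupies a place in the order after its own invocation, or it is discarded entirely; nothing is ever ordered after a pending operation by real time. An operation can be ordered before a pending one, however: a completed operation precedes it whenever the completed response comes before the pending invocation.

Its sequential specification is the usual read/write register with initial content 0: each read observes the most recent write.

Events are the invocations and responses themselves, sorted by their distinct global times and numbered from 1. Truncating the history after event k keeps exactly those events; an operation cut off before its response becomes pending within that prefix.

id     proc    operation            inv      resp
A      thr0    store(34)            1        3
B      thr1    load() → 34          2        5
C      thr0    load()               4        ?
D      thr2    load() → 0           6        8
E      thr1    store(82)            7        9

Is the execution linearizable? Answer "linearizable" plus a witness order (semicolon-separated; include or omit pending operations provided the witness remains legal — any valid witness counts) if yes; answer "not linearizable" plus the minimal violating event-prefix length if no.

not linearizable — minimal violating prefix: 8 events

through event 7 a valid linearization exists; event 8 (D responding at time 8) ends that
real-time-consistent orders of the 3 completed operations: 2 — all fail the register replay
every completion of the 2 pending operations (C, E) was checked; none linearizes
e.g. A, B, D (pending dropped): illegal at step 3, since D load() → 0 cannot apply there
e.g. B, A, D (pending dropped): illegal at step 1, since B load() → 34 cannot apply there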